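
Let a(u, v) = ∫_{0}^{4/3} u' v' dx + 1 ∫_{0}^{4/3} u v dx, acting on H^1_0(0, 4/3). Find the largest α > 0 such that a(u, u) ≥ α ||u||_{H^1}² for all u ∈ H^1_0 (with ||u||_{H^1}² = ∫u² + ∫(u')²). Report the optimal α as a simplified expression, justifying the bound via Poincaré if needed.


α = 1

Coercivity of a(·,·) on H^1_0(0, 4/3) means a(u, u) ≥ α ||u||_{H^1}² for every u ∈ H^1_0.
The interval has length L = 4/3, and Poincaré/coercivity depend only on L. Here a(u, u) = ∫(u')² + (1)·∫u².
Here c = 1 ≥ 1, so a(u,u) = ∫(u')² + c∫u² ≥ ∫(u')² + ∫u² = ||u||_{H^1}², i.e. α = 1 works. No larger α is possible: a(u,u) ≥ α||u||_{H^1}² means (1−α)∫(u')² ≥ (α−c)∫u², and for the modes u_n = sin(nπ(x−x₀)/L) (x₀ the left endpoint) one has ∫u_n²/∫(u_n')² = (L/(nπ))² → 0, so a(u_n,u_n)/||u_n||_{H^1}² → 1. Hence the optimal constant is α = 1.
Therefore α = 1.


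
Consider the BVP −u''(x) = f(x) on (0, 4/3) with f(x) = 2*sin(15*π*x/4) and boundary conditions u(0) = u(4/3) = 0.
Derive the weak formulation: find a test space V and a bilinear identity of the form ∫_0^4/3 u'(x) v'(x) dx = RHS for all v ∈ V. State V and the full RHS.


V = H^1_0(0, 4/3) (so v(0) = v(4/3) = 0); weak form: ∫_0^4/3 u'v' dx = ∫_0^4/3 (2*sin(15*π*x/4)) v dx for all v ∈ V.

Multiply both sides by a test function v and integrate from 0 to 4/3:
  ∫_0^4/3 −u''(x) v(x) dx = ∫_0^4/3 f(x) v(x) dx.
Integrate the LHS by parts once:
  ∫_0^4/3 −u'' v dx = −[u'(x) v(x)]_0^4/3 + ∫_0^4/3 u'(x) v'(x) dx.
Thus ∫_0^4/3 u'(x) v'(x) dx = ∫_0^4/3 f(x) v(x) dx + [u'(x) v(x)]_0^4/3.
Choose V so that boundary terms are either known or forced to vanish.
u is Dirichlet: u(0) = u(4/3) = 0. Let V = H^1_0(0, 4/3); then v(0) = v(4/3) = 0, and [u' v]_0^4/3 = 0.
Weak formulation: find u (satisfying any essential BC) such that ∫_0^4/3 u'(x) v'(x) dx = ∫_0^4/3 f v dx for all v ∈ V.
Substituting f(x) = 2*sin(15*π*x/4), the right-hand side is ∫_0^4/3 (2*sin(15*π*x/4)) v dx.


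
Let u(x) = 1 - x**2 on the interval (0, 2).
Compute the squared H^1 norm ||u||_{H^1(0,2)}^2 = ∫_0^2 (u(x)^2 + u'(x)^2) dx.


||u||_{H^1}^2 = 206/15

The H^1 norm (squared) on an interval (0, L) is
  ||u||_{H^1}^2 = ∫_0^L u(x)^2 dx + ∫_0^L u'(x)^2 dx.
Compute u'(x) = -2*x.
Then u(x)^2 = x**4 - 2*x**2 + 1 and u'(x)^2 = 4*x**2.
Integrate each monomial from 0 to 2 using ∫_0^2 c·x^n dx = c·2^(n+1)/(n+1):
  ∫_0^2 u(x)^2 dx = ∫_0^2 (x^4 - 2*x^2 + 1) dx. Term by term:
    ∫_0^2 x^4 dx = 32/5;  ∫_0^2 -2*x^2 dx = -16/3;  ∫_0^2 1 dx = 2.
  Sum: 32/5 − 16/3 + 2 = 46/15.
  ∫_0^2 u'(x)^2 dx = ∫_0^2 (4*x^2) dx. Term by term:
    ∫_0^2 4*x^2 dx = 32/3.
Adding: ||u||_{H^1}^2 = 46/15 + 32/3 = 206/15.


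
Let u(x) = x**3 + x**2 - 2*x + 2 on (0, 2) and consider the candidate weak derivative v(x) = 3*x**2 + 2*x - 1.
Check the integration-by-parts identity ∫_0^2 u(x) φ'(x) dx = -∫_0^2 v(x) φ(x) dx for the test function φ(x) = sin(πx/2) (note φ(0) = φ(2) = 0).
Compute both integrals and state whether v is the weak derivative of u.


LHS = -24/π + 96/π^3, RHS = -28/π + 96/π^3. No, v is not the weak derivative of u.

u(x) = x**3 + x**2 - 2*x + 2, classical derivative u'(x) = 3*x**2 + 2*x - 2.
φ(x) = sin(πx/2), so φ'(x) = π*cos(π*x/2)/2.
Note φ(0) = φ(2) = 0, so the boundary term u·φ vanishes.
LHS = ∫_0^2 u(x) φ'(x) dx = ∫_0^2 (π*x^3*cos(π*x/2)/2 + π*x^2*cos(π*x/2)/2 - π*x*cos(π*x/2) + π*cos(π*x/2)) dx. Term by term:
  ∫_0^2 π*cos(π*x/2) dx = 0;  ∫_0^2 π*x^2*cos(π*x/2)/2 dx = -8/π;  ∫_0^2 π*x^3*cos(π*x/2)/2 dx = -24/π + 96/π^3;
  ∫_0^2 -π*x*cos(π*x/2) dx = 8/π.
Sum: 0 − 8/π + -24/π + 96/π^3 + 8/π = -24/π + 96/π^3.
So LHS = -24/π + 96/π^3.
∫_0^2 v(x) φ(x) dx = ∫_0^2 (3*x^2*sin(π*x/2) + 2*x*sin(π*x/2) - sin(π*x/2)) dx. Term by term:
  ∫_0^2 -sin(π*x/2) dx = -4/π;  ∫_0^2 2*x*sin(π*x/2) dx = 8/π;  ∫_0^2 3*x^2*sin(π*x/2) dx = -96/π^3 + 24/π.
Sum: -4/π + 8/π + -96/π^3 + 24/π = -96/π^3 + 28/π.
So RHS = -∫_0^2 v(x) φ(x) dx = -28/π + 96/π^3.
LHS − RHS = 4/π ≠ 0, so the identity fails.
(For a valid weak derivative the identity must hold for EVERY test function, in particular this one. The failure shows v is NOT the weak derivative of u.)
Correct weak derivative would be u'(x) = 3*x**2 + 2*x - 2.


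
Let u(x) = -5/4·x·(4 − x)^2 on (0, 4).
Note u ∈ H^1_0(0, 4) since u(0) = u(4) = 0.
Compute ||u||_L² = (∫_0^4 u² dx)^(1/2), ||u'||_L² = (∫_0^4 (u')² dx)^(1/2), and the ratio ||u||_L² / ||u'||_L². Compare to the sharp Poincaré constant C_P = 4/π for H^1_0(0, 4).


||u||_L² / ||u'||_L² = 2*sqrt(14)/7 < C_P = 4/π.

u(x) = -5/4·x·(4 − x)^2, so u'(x) = 5*(4 - 3*x)*(x/4 - 1).
u(x) = -5/4·x·(4 − x)^2 vanishes at x = 0 and x = 4, so u ∈ H^1_0(0, 4). Differentiate via the product rule and integrate the resulting polynomials term by term.
  ∫_0^4 u² dx = ∫_0^4 (25*x^6/16 - 25*x^5 + 150*x^4 - 400*x^3 + 400*x^2) dx. Term by term:
    ∫_0^4 25*x^6/16 dx = 25600/7;  ∫_0^4 -25*x^5 dx = -51200/3;  ∫_0^4 150*x^4 dx = 30720;
    ∫_0^4 -400*x^3 dx = -25600;  ∫_0^4 400*x^2 dx = 25600/3.
  Sum: 25600/7 − 51200/3 + 30720 − 25600 + 25600/3 = 5120/21.
  ∫_0^4 (u')² dx = ∫_0^4 (225*x^4/16 - 150*x^3 + 550*x^2 - 800*x + 400) dx. Term by term:
    ∫_0^4 225*x^4/16 dx = 2880;  ∫_0^4 -150*x^3 dx = -9600;  ∫_0^4 550*x^2 dx = 35200/3;
    ∫_0^4 -800*x dx = -6400;  ∫_0^4 400 dx = 1600.
  Sum: 2880 − 9600 + 35200/3 − 6400 + 1600 = 640/3.
∫_0^4 u² dx = 5120/21, so ||u||_L² = 32*sqrt(105)/21.
∫_0^4 (u')² dx = 640/3, so ||u'||_L² = 8*sqrt(30)/3.
Ratio ||u||_L² / ||u'||_L² = 2*sqrt(14)/7.
Sharp Poincaré constant on H^1_0(0, 4) is C_P = L/π = 4/π, achieved by sin(π/4·x).
A polynomial bump cannot attain the sharp Poincaré constant (only the first sine eigenfunction does), so the ratio is strictly less than C_P, consistent with ||u||_L² ≤ C_P ||u'||_L².


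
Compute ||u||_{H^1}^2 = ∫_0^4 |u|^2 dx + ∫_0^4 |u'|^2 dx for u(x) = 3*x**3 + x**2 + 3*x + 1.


||u||_{H^1}^2 = 352584/7

The H^1 norm (squared) on an interval (0, L) is
  ||u||_{H^1}^2 = ∫_0^L u(x)^2 dx + ∫_0^L u'(x)^2 dx.
Compute u'(x) = 9*x**2 + 2*x + 3.
Then u(x)^2 = 9*x**6 + 6*x**5 + 19*x**4 + 12*x**3 + 11*x**2 + 6*x + 1 and u'(x)^2 = 81*x**4 + 36*x**3 + 58*x**2 + 12*x + 9.
Integrate each monomial from 0 to 4 using ∫_0^4 c·x^n dx = c·4^(n+1)/(n+1):
  ∫_0^4 u(x)^2 dx = ∫_0^4 (9*x^6 + 6*x^5 + 19*x^4 + 12*x^3 + 11*x^2 + 6*x + 1) dx. Term by term:
    ∫_0^4 9*x^6 dx = 147456/7;  ∫_0^4 6*x^5 dx = 4096;  ∫_0^4 19*x^4 dx = 19456/5;
    ∫_0^4 12*x^3 dx = 768;  ∫_0^4 11*x^2 dx = 704/3;  ∫_0^4 6*x dx = 48;
    ∫_0^4 1 dx = 4.
  Sum: 147456/7 + 4096 + 19456/5 + 768 + 704/3 + 48 + 4 = 3161236/105.
  ∫_0^4 u'(x)^2 dx = ∫_0^4 (81*x^4 + 36*x^3 + 58*x^2 + 12*x + 9) dx. Term by term:
    ∫_0^4 81*x^4 dx = 82944/5;  ∫_0^4 36*x^3 dx = 2304;  ∫_0^4 58*x^2 dx = 3712/3;
    ∫_0^4 12*x dx = 96;  ∫_0^4 9 dx = 36.
  Sum: 82944/5 + 2304 + 3712/3 + 96 + 36 = 303932/15.
Adding: ||u||_{H^1}^2 = 3161236/105 + 303932/15 = 352584/7.


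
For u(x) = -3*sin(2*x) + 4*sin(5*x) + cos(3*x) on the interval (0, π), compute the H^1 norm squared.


||u||_{H^1(0,π)}^2 = 48 + 471*π/2

u'(x) = -3*sin(3*x) - 6*cos(2*x) + 20*cos(5*x).
Expand u² and (u')² and integrate term by term on (0, π), using: for integers n ≥ 1, ∫_0^π sin²(nx) dx = ∫_0^π cos²(nx) dx = π/2; for n ≠ n', ∫_0^π sin(nx)sin(n'x) dx = ∫_0^π cos(nx)cos(n'x) dx = 0; and by product-to-sum, ∫_0^π sin(nx)cos(n'x) dx = ½∫_0^π [sin((n+n')x) + sin((n−n')x)] dx, which is 0 when n+n' is even and 2n/(n²−n'²) when n+n' is odd (it need not vanish on (0, π)).
  u² squared terms: (-3)²·∫sin(2x)² dx = 9·π/2 = 9*π/2;  (4)²·∫sin(5x)² dx = 16·π/2 = 8*π;  (1)²·∫cos(3x)² dx = 1·π/2 = π/2.
  u² cross terms: 2·(-3)·(4)·∫sin(2x)·sin(5x) dx = -24·(0) = 0;  2·(-3)·(1)·∫sin(2x)·cos(3x) dx = -6·(-4/5) = 24/5;  2·(4)·(1)·∫sin(5x)·cos(3x) dx = 8·(0) = 0.
  So ∫_0^π u² dx = 9*π/2 + 8*π + π/2 + 0 + 24/5 + 0 = 24/5 + 13*π.
  (u')² squared terms: (-6)²·∫cos(2x)² dx = 36·π/2 = 18*π;  (-3)²·∫sin(3x)² dx = 9·π/2 = 9*π/2;  (20)²·∫cos(5x)² dx = 400·π/2 = 200*π.
  (u')² cross terms: 2·(-6)·(-3)·∫cos(2x)·sin(3x) dx = 36·(6/5) = 216/5;  2·(-6)·(20)·∫cos(2x)·cos(5x) dx = -240·(0) = 0;  2·(-3)·(20)·∫sin(3x)·cos(5x) dx = -120·(0) = 0.
  So ∫_0^π (u')² dx = 18*π + 9*π/2 + 200*π + 216/5 + 0 + 0 = 216/5 + 445*π/2.
||u||_{H^1}^2 = (24/5 + 13*π) + (216/5 + 445*π/2) = 48 + 471*π/2.


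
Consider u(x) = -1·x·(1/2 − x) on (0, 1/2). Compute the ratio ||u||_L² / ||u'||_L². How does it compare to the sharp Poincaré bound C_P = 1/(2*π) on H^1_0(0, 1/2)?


||u||_L² / ||u'||_L² = sqrt(10)/20 < C_P = 1/(2*π).

u(x) = -1·x·(1/2 − x), so u'(x) = 2*x - 1/2.
u(x) = -1·x·(1/2 − x) vanishes at x = 0 and x = 1/2, so u ∈ H^1_0(0, 1/2). Differentiate via the product rule and integrate the resulting polynomials term by term.
  ∫_0^1/2 u² dx = ∫_0^1/2 (x^4 - x^3 + x^2/4) dx. Term by term:
    ∫_0^1/2 x^4 dx = 1/160;  ∫_0^1/2 -x^3 dx = -1/64;  ∫_0^1/2 x^2/4 dx = 1/96.
  Sum: 1/160 − 1/64 + 1/96 = 1/960.
  ∫_0^1/2 (u')² dx = ∫_0^1/2 (4*x^2 - 2*x + 1/4) dx. Term by term:
    ∫_0^1/2 4*x^2 dx = 1/6;  ∫_0^1/2 -2*x dx = -1/4;  ∫_0^1/2 1/4 dx = 1/8.
  Sum: 1/6 − 1/4 + 1/8 = 1/24.
∫_0^1/2 u² dx = 1/960, so ||u||_L² = sqrt(15)/120.
∫_0^1/2 (u')² dx = 1/24, so ||u'||_L² = sqrt(6)/12.
Ratio ||u||_L² / ||u'||_L² = sqrt(10)/20.
Sharp Poincaré constant on H^1_0(0, 1/2) is C_P = L/π = 1/(2*π), achieved by sin(2*π·x).
A polynomial bump cannot attain the sharp Poincaré constant (only the first sine eigenfunction does), so the ratio is strictly less than C_P, consistent with ||u||_L² ≤ C_P ||u'||_L².


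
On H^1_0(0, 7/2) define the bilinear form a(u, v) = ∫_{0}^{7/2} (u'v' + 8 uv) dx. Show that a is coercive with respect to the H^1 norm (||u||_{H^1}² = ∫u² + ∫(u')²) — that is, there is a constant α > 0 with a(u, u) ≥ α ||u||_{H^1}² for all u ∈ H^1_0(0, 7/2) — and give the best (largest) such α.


α = 1

Coercivity of a(·,·) on H^1_0(0, 7/2) means a(u, u) ≥ α ||u||_{H^1}² for every u ∈ H^1_0.
The interval has length L = 7/2, and Poincaré/coercivity depend only on L. Here a(u, u) = ∫(u')² + (8)·∫u².
Here c = 8 ≥ 1, so a(u,u) = ∫(u')² + c∫u² ≥ ∫(u')² + ∫u² = ||u||_{H^1}², i.e. α = 1 works. No larger α is possible: a(u,u) ≥ α||u||_{H^1}² means (1−α)∫(u')² ≥ (α−c)∫u², and for the modes u_n = sin(nπ(x−x₀)/L) (x₀ the left endpoint) one has ∫u_n²/∫(u_n')² = (L/(nπ))² → 0, so a(u_n,u_n)/||u_n||_{H^1}² → 1. Hence the optimal constant is α = 1.
Therefore α = 1.


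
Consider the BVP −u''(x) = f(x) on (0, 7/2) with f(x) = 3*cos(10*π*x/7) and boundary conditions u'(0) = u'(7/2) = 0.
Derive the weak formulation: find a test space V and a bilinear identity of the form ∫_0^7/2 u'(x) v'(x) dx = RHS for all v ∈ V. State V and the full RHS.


V = H^1(0, 7/2) (no boundary constraint on v; u is determined up to an additive constant); weak form: ∫_0^7/2 u'v' dx = ∫_0^7/2 (3*cos(10*π*x/7)) v dx for all v ∈ V.

Multiply both sides by a test function v and integrate from 0 to 7/2:
  ∫_0^7/2 −u''(x) v(x) dx = ∫_0^7/2 f(x) v(x) dx.
Integrate the LHS by parts once:
  ∫_0^7/2 −u'' v dx = −[u'(x) v(x)]_0^7/2 + ∫_0^7/2 u'(x) v'(x) dx.
Thus ∫_0^7/2 u'(x) v'(x) dx = ∫_0^7/2 f(x) v(x) dx + [u'(x) v(x)]_0^7/2.
Choose V so that boundary terms are either known or forced to vanish.
u has homogeneous Neumann: u'(0) = u'(7/2) = 0. So [u' v]_0^7/2 = 0·v(7/2) − 0·v(0) = 0 for any v; take V = H^1(0, 7/2).
Weak formulation: find u (satisfying any essential BC) such that ∫_0^7/2 u'(x) v'(x) dx = ∫_0^7/2 f v dx for all v ∈ V (homogeneous Neumann, so boundary terms vanish).
Substituting f(x) = 3*cos(10*π*x/7), the right-hand side is ∫_0^7/2 (3*cos(10*π*x/7)) v dx.
Compatibility check (pure Neumann): taking v ≡ 1 ∈ V gives 0 = ∫_0^7/2 f dx + (0) − (0), i.e. ∫_0^7/2 f dx must equal u'(0) − u'(7/2) = 0. Indeed ∫_0^7/2 (3*cos(10*π*x/7)) dx = 0, so the data are compatible. The solution is then unique only up to an additive constant (fix it e.g. by requiring ∫_0^7/2 u dx = 0).


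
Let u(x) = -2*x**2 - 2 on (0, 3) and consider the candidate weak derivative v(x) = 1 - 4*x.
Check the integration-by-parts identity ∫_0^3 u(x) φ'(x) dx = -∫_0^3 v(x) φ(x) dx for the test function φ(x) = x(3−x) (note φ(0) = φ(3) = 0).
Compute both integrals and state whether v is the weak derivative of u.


LHS = 27, RHS = 45/2. No, v is not the weak derivative of u.

u(x) = -2*x**2 - 2, classical derivative u'(x) = -4*x.
φ(x) = x(3−x), so φ'(x) = 3 - 2*x.
Note φ(0) = φ(3) = 0, so the boundary term u·φ vanishes.
LHS = ∫_0^3 u(x) φ'(x) dx = ∫_0^3 (4*x^3 - 6*x^2 + 4*x - 6) dx. Term by term:
  ∫_0^3 4*x^3 dx = 81;  ∫_0^3 -6*x^2 dx = -54;  ∫_0^3 4*x dx = 18;
  ∫_0^3 -6 dx = -18.
Sum: 81 − 54 + 18 − 18 = 27.
So LHS = 27.
∫_0^3 v(x) φ(x) dx = ∫_0^3 (4*x^3 - 13*x^2 + 3*x) dx. Term by term:
  ∫_0^3 4*x^3 dx = 81;  ∫_0^3 -13*x^2 dx = -117;  ∫_0^3 3*x dx = 27/2.
Sum: 81 − 117 + 27/2 = -45/2.
So RHS = -∫_0^3 v(x) φ(x) dx = 45/2.
LHS − RHS = 9/2 ≠ 0, so the identity fails.
(For a valid weak derivative the identity must hold for EVERY test function, in particular this one. The failure shows v is NOT the weak derivative of u.)
Correct weak derivative would be u'(x) = -4*x.


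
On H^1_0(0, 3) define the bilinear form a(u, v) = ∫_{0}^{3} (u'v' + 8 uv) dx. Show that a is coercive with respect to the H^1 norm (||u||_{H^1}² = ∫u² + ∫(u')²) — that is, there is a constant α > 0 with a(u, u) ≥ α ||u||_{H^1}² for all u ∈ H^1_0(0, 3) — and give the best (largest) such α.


α = 1

Coercivity of a(·,·) on H^1_0(0, 3) means a(u, u) ≥ α ||u||_{H^1}² for every u ∈ H^1_0.
The interval has length L = 3, and Poincaré/coercivity depend only on L. Here a(u, u) = ∫(u')² + (8)·∫u².
Here c = 8 ≥ 1, so a(u,u) = ∫(u')² + c∫u² ≥ ∫(u')² + ∫u² = ||u||_{H^1}², i.e. α = 1 works. No larger α is possible: a(u,u) ≥ α||u||_{H^1}² means (1−α)∫(u')² ≥ (α−c)∫u², and for the modes u_n = sin(nπ(x−x₀)/L) (x₀ the left endpoint) one has ∫u_n²/∫(u_n')² = (L/(nπ))² → 0, so a(u_n,u_n)/||u_n||_{H^1}² → 1. Hence the optimal constant is α = 1.
Therefore α = 1.


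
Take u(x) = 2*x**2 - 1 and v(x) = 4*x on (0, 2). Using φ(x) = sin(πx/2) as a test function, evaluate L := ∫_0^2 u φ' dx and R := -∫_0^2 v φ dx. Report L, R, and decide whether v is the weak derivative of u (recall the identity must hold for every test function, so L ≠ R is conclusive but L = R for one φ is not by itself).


LHS = -16/π, RHS = -16/π. Yes, v = u' weakly.

u(x) = 2*x**2 - 1, classical derivative u'(x) = 4*x.
φ(x) = sin(πx/2), so φ'(x) = π*cos(π*x/2)/2.
Note φ(0) = φ(2) = 0, so the boundary term u·φ vanishes.
LHS = ∫_0^2 u(x) φ'(x) dx = ∫_0^2 (π*x^2*cos(π*x/2) - π*cos(π*x/2)/2) dx. Term by term:
  ∫_0^2 -π*cos(π*x/2)/2 dx = 0;  ∫_0^2 π*x^2*cos(π*x/2) dx = -16/π.
Sum: 0 − 16/π = -16/π.
So LHS = -16/π.
∫_0^2 v(x) φ(x) dx = ∫_0^2 (4*x*sin(π*x/2)) dx. Term by term:
  ∫_0^2 4*x*sin(π*x/2) dx = 16/π.
So RHS = -∫_0^2 v(x) φ(x) dx = -16/π.
LHS = RHS, so the identity holds for this test φ.
Moreover u is smooth here and v(x) = u'(x) = 4*x pointwise, so the identity holds for every test function. Hence v is the weak derivative of u.


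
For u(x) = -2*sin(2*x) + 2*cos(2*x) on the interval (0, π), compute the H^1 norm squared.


||u||_{H^1(0,π)}^2 = 20*π

u'(x) = -4*sin(2*x) - 4*cos(2*x).
Expand u² and (u')² and integrate term by term on (0, π), using: for integers n ≥ 1, ∫_0^π sin²(nx) dx = ∫_0^π cos²(nx) dx = π/2; for n ≠ n', ∫_0^π sin(nx)sin(n'x) dx = ∫_0^π cos(nx)cos(n'x) dx = 0; and by product-to-sum, ∫_0^π sin(nx)cos(n'x) dx = ½∫_0^π [sin((n+n')x) + sin((n−n')x)] dx, which is 0 when n+n' is even and 2n/(n²−n'²) when n+n' is odd (it need not vanish on (0, π)).
  u² squared terms: (-2)²·∫sin(2x)² dx = 4·π/2 = 2*π;  (2)²·∫cos(2x)² dx = 4·π/2 = 2*π.
  u² cross terms: 2·(-2)·(2)·∫sin(2x)·cos(2x) dx = -8·(0) = 0.
  So ∫_0^π u² dx = 2*π + 2*π + 0 = 4*π.
  (u')² squared terms: (-4)²·∫cos(2x)² dx = 16·π/2 = 8*π;  (-4)²·∫sin(2x)² dx = 16·π/2 = 8*π.
  (u')² cross terms: 2·(-4)·(-4)·∫cos(2x)·sin(2x) dx = 32·(0) = 0.
  So ∫_0^π (u')² dx = 8*π + 8*π + 0 = 16*π.
||u||_{H^1}^2 = (4*π) + (16*π) = 20*π.


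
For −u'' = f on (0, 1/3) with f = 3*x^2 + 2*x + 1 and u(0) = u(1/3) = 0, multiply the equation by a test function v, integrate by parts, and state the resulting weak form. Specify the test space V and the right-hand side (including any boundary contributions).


V = H^1_0(0, 1/3) (so v(0) = v(1/3) = 0); weak form: ∫_0^1/3 u'v' dx = ∫_0^1/3 (3*x^2 + 2*x + 1) v dx for all v ∈ V.

Multiply both sides by a test function v and integrate from 0 to 1/3:
  ∫_0^1/3 −u''(x) v(x) dx = ∫_0^1/3 f(x) v(x) dx.
Integrate the LHS by parts once:
  ∫_0^1/3 −u'' v dx = −[u'(x) v(x)]_0^1/3 + ∫_0^1/3 u'(x) v'(x) dx.
Thus ∫_0^1/3 u'(x) v'(x) dx = ∫_0^1/3 f(x) v(x) dx + [u'(x) v(x)]_0^1/3.
Choose V so that boundary terms are either known or forced to vanish.
u is Dirichlet: u(0) = u(1/3) = 0. Let V = H^1_0(0, 1/3); then v(0) = v(1/3) = 0, and [u' v]_0^1/3 = 0.
Weak formulation: find u (satisfying any essential BC) such that ∫_0^1/3 u'(x) v'(x) dx = ∫_0^1/3 f v dx for all v ∈ V.
Substituting f(x) = 3*x^2 + 2*x + 1, the right-hand side is ∫_0^1/3 (3*x^2 + 2*x + 1) v dx.


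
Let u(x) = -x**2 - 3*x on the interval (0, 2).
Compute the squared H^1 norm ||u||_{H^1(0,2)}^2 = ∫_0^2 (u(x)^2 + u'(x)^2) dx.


||u||_{H^1}^2 = 1606/15

The H^1 norm (squared) on an interval (0, L) is
  ||u||_{H^1}^2 = ∫_0^L u(x)^2 dx + ∫_0^L u'(x)^2 dx.
Compute u'(x) = -2*x - 3.
Then u(x)^2 = x**4 + 6*x**3 + 9*x**2 and u'(x)^2 = 4*x**2 + 12*x + 9.
Integrate each monomial from 0 to 2 using ∫_0^2 c·x^n dx = c·2^(n+1)/(n+1):
  ∫_0^2 u(x)^2 dx = ∫_0^2 (x^4 + 6*x^3 + 9*x^2) dx. Term by term:
    ∫_0^2 x^4 dx = 32/5;  ∫_0^2 6*x^3 dx = 24;  ∫_0^2 9*x^2 dx = 24.
  Sum: 32/5 + 24 + 24 = 272/5.
  ∫_0^2 u'(x)^2 dx = ∫_0^2 (4*x^2 + 12*x + 9) dx. Term by term:
    ∫_0^2 4*x^2 dx = 32/3;  ∫_0^2 12*x dx = 24;  ∫_0^2 9 dx = 18.
  Sum: 32/3 + 24 + 18 = 158/3.
Adding: ||u||_{H^1}^2 = 272/5 + 158/3 = 1606/15.


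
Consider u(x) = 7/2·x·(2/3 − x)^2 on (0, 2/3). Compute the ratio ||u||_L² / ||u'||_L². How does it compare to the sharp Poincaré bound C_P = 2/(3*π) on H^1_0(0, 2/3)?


||u||_L² / ||u'||_L² = sqrt(14)/21 < C_P = 2/(3*π).

u(x) = 7/2·x·(2/3 − x)^2, so u'(x) = 21*x^2/2 - 28*x/3 + 14/9.
u(x) = 7/2·x·(2/3 − x)^2 vanishes at x = 0 and x = 2/3, so u ∈ H^1_0(0, 2/3). Differentiate via the product rule and integrate the resulting polynomials term by term.
  ∫_0^2/3 u² dx = ∫_0^2/3 (49*x^6/4 - 98*x^5/3 + 98*x^4/3 - 392*x^3/27 + 196*x^2/81) dx. Term by term:
    ∫_0^2/3 49*x^6/4 dx = 224/2187;  ∫_0^2/3 -98*x^5/3 dx = -3136/6561;  ∫_0^2/3 98*x^4/3 dx = 3136/3645;
    ∫_0^2/3 -392*x^3/27 dx = -1568/2187;  ∫_0^2/3 196*x^2/81 dx = 1568/6561.
  Sum: 224/2187 − 3136/6561 + 3136/3645 − 1568/2187 + 1568/6561 = 224/32805.
  ∫_0^2/3 (u')² dx = ∫_0^2/3 (441*x^4/4 - 196*x^3 + 1078*x^2/9 - 784*x/27 + 196/81) dx. Term by term:
    ∫_0^2/3 441*x^4/4 dx = 392/135;  ∫_0^2/3 -196*x^3 dx = -784/81;  ∫_0^2/3 1078*x^2/9 dx = 8624/729;
    ∫_0^2/3 -784*x/27 dx = -1568/243;  ∫_0^2/3 196/81 dx = 392/243.
  Sum: 392/135 − 784/81 + 8624/729 − 1568/243 + 392/243 = 784/3645.
∫_0^2/3 u² dx = 224/32805, so ||u||_L² = 4*sqrt(70)/405.
∫_0^2/3 (u')² dx = 784/3645, so ||u'||_L² = 28*sqrt(5)/135.
Ratio ||u||_L² / ||u'||_L² = sqrt(14)/21.
Sharp Poincaré constant on H^1_0(0, 2/3) is C_P = L/π = 2/(3*π), achieved by sin(3*π/2·x).
A polynomial bump cannot attain the sharp Poincaré constant (only the first sine eigenfunction does), so the ratio is strictly less than C_P, consistent with ||u||_L² ≤ C_P ||u'||_L².


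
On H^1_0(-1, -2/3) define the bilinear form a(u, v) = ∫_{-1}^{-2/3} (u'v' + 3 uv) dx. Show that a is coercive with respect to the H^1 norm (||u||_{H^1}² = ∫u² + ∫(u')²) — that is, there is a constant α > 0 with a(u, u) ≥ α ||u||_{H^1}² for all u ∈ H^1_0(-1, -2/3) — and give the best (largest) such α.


α = 1

Coercivity of a(·,·) on H^1_0(-1, -2/3) means a(u, u) ≥ α ||u||_{H^1}² for every u ∈ H^1_0.
The interval has length L = 1/3, and Poincaré/coercivity depend only on L. Here a(u, u) = ∫(u')² + (3)·∫u².
Here c = 3 ≥ 1, so a(u,u) = ∫(u')² + c∫u² ≥ ∫(u')² + ∫u² = ||u||_{H^1}², i.e. α = 1 works. No larger α is possible: a(u,u) ≥ α||u||_{H^1}² means (1−α)∫(u')² ≥ (α−c)∫u², and for the modes u_n = sin(nπ(x−x₀)/L) (x₀ the left endpoint) one has ∫u_n²/∫(u_n')² = (L/(nπ))² → 0, so a(u_n,u_n)/||u_n||_{H^1}² → 1. Hence the optimal constant is α = 1.
Therefore α = 1.


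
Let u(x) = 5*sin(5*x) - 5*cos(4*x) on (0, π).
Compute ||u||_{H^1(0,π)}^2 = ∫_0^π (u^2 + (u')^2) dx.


||u||_{H^1(0,π)}^2 = -8500/9 + 1075*π/2

u'(x) = 20*sin(4*x) + 25*cos(5*x).
Expand u² and (u')² and integrate term by term on (0, π), using: for integers n ≥ 1, ∫_0^π sin²(nx) dx = ∫_0^π cos²(nx) dx = π/2; for n ≠ n', ∫_0^π sin(nx)sin(n'x) dx = ∫_0^π cos(nx)cos(n'x) dx = 0; and by product-to-sum, ∫_0^π sin(nx)cos(n'x) dx = ½∫_0^π [sin((n+n')x) + sin((n−n')x)] dx, which is 0 when n+n' is even and 2n/(n²−n'²) when n+n' is odd (it need not vanish on (0, π)).
  u² squared terms: (-5)²·∫cos(4x)² dx = 25·π/2 = 25*π/2;  (5)²·∫sin(5x)² dx = 25·π/2 = 25*π/2.
  u² cross terms: 2·(-5)·(5)·∫cos(4x)·sin(5x) dx = -50·(10/9) = -500/9.
  So ∫_0^π u² dx = 25*π/2 + 25*π/2 − 500/9 = -500/9 + 25*π.
  (u')² squared terms: (20)²·∫sin(4x)² dx = 400·π/2 = 200*π;  (25)²·∫cos(5x)² dx = 625·π/2 = 625*π/2.
  (u')² cross terms: 2·(20)·(25)·∫sin(4x)·cos(5x) dx = 1000·(-8/9) = -8000/9.
  So ∫_0^π (u')² dx = 200*π + 625*π/2 − 8000/9 = -8000/9 + 1025*π/2.
||u||_{H^1}^2 = (-500/9 + 25*π) + (-8000/9 + 1025*π/2) = -8500/9 + 1075*π/2.


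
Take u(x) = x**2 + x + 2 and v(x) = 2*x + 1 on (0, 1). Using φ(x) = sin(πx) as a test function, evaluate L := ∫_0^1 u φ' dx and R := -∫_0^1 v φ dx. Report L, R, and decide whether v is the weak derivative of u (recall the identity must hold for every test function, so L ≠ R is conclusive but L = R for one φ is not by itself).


LHS = -4/π, RHS = -4/π. Yes, v = u' weakly.

u(x) = x**2 + x + 2, classical derivative u'(x) = 2*x + 1.
φ(x) = sin(πx), so φ'(x) = π*cos(π*x).
Note φ(0) = φ(1) = 0, so the boundary term u·φ vanishes.
LHS = ∫_0^1 u(x) φ'(x) dx = ∫_0^1 (π*x^2*cos(π*x) + π*x*cos(π*x) + 2*π*cos(π*x)) dx. Term by term:
  ∫_0^1 2*π*cos(π*x) dx = 0;  ∫_0^1 π*x*cos(π*x) dx = -2/π;  ∫_0^1 π*x^2*cos(π*x) dx = -2/π.
Sum: 0 − 2/π − 2/π = -4/π.
So LHS = -4/π.
∫_0^1 v(x) φ(x) dx = ∫_0^1 (2*x*sin(π*x) + sin(π*x)) dx. Term by term:
  ∫_0^1 2*x*sin(π*x) dx = 2/π;  ∫_0^1 sin(π*x) dx = 2/π.
Sum: 2/π + 2/π = 4/π.
So RHS = -∫_0^1 v(x) φ(x) dx = -4/π.
LHS = RHS, so the identity holds for this test φ.
Moreover u is smooth here and v(x) = u'(x) = 2*x + 1 pointwise, so the identity holds for every test function. Hence v is the weak derivative of u.


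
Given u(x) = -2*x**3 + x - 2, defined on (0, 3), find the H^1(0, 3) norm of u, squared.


||u||_{H^1}^2 = 100272/35

The H^1 norm (squared) on an interval (0, L) is
  ||u||_{H^1}^2 = ∫_0^L u(x)^2 dx + ∫_0^L u'(x)^2 dx.
Compute u'(x) = 1 - 6*x**2.
Then u(x)^2 = 4*x**6 - 4*x**4 + 8*x**3 + x**2 - 4*x + 4 and u'(x)^2 = 36*x**4 - 12*x**2 + 1.
Integrate each monomial from 0 to 3 using ∫_0^3 c·x^n dx = c·3^(n+1)/(n+1):
  ∫_0^3 u(x)^2 dx = ∫_0^3 (4*x^6 - 4*x^4 + 8*x^3 + x^2 - 4*x + 4) dx. Term by term:
    ∫_0^3 4*x^6 dx = 8748/7;  ∫_0^3 -4*x^4 dx = -972/5;  ∫_0^3 8*x^3 dx = 162;
    ∫_0^3 x^2 dx = 9;  ∫_0^3 -4*x dx = -18;  ∫_0^3 4 dx = 12.
  Sum: 8748/7 − 972/5 + 162 + 9 − 18 + 12 = 42711/35.
  ∫_0^3 u'(x)^2 dx = ∫_0^3 (36*x^4 - 12*x^2 + 1) dx. Term by term:
    ∫_0^3 36*x^4 dx = 8748/5;  ∫_0^3 -12*x^2 dx = -108;  ∫_0^3 1 dx = 3.
  Sum: 8748/5 − 108 + 3 = 8223/5.
Adding: ||u||_{H^1}^2 = 42711/35 + 8223/5 = 100272/35.


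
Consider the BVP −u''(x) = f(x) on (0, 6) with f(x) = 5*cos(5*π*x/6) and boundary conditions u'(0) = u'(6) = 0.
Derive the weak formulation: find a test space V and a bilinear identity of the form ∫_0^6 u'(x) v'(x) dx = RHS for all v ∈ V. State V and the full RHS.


V = H^1(0, 6) (no boundary constraint on v; u is determined up to an additive constant); weak form: ∫_0^6 u'v' dx = ∫_0^6 (5*cos(5*π*x/6)) v dx for all v ∈ V.

Multiply both sides by a test function v and integrate from 0 to 6:
  ∫_0^6 −u''(x) v(x) dx = ∫_0^6 f(x) v(x) dx.
Integrate the LHS by parts once:
  ∫_0^6 −u'' v dx = −[u'(x) v(x)]_0^6 + ∫_0^6 u'(x) v'(x) dx.
Thus ∫_0^6 u'(x) v'(x) dx = ∫_0^6 f(x) v(x) dx + [u'(x) v(x)]_0^6.
Choose V so that boundary terms are either known or forced to vanish.
u has homogeneous Neumann: u'(0) = u'(6) = 0. So [u' v]_0^6 = 0·v(6) − 0·v(0) = 0 for any v; take V = H^1(0, 6).
Weak formulation: find u (satisfying any essential BC) such that ∫_0^6 u'(x) v'(x) dx = ∫_0^6 f v dx for all v ∈ V (homogeneous Neumann, so boundary terms vanish).
Substituting f(x) = 5*cos(5*π*x/6), the right-hand side is ∫_0^6 (5*cos(5*π*x/6)) v dx.
Compatibility check (pure Neumann): taking v ≡ 1 ∈ V gives 0 = ∫_0^6 f dx + (0) − (0), i.e. ∫_0^6 f dx must equal u'(0) − u'(6) = 0. Indeed ∫_0^6 (5*cos(5*π*x/6)) dx = 0, so the data are compatible. The solution is then unique only up to an additive constant (fix it e.g. by requiring ∫_0^6 u dx = 0).


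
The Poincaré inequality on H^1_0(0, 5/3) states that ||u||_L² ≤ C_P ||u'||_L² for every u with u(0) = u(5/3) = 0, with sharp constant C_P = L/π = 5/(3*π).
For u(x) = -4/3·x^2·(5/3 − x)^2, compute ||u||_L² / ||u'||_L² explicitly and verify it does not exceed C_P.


||u||_L² / ||u'||_L² = 5*sqrt(3)/18 < C_P = 5/(3*π).

u(x) = -4/3·x^2·(5/3 − x)^2, so u'(x) = 8*x*(-18*x^2 + 45*x - 25)/27.
u(x) = -4/3·x^2·(5/3 − x)^2 vanishes at x = 0 and x = 5/3, so u ∈ H^1_0(0, 5/3). Differentiate via the product rule and integrate the resulting polynomials term by term.
  ∫_0^5/3 u² dx = ∫_0^5/3 (16*x^8/9 - 320*x^7/27 + 800*x^6/27 - 8000*x^5/243 + 10000*x^4/729) dx. Term by term:
    ∫_0^5/3 16*x^8/9 dx = 31250000/1594323;  ∫_0^5/3 -320*x^7/27 dx = -15625000/177147;  ∫_0^5/3 800*x^6/27 dx = 62500000/413343;
    ∫_0^5/3 -8000*x^5/243 dx = -62500000/531441;  ∫_0^5/3 10000*x^4/729 dx = 6250000/177147.
  Sum: 31250000/1594323 − 15625000/177147 + 62500000/413343 − 62500000/531441 + 6250000/177147 = 3125000/11160261.
  ∫_0^5/3 (u')² dx = ∫_0^5/3 (256*x^6/9 - 1280*x^5/9 + 20800*x^4/81 - 16000*x^3/81 + 40000*x^2/729) dx. Term by term:
    ∫_0^5/3 256*x^6/9 dx = 20000000/137781;  ∫_0^5/3 -1280*x^5/9 dx = -10000000/19683;  ∫_0^5/3 20800*x^4/81 dx = 13000000/19683;
    ∫_0^5/3 -16000*x^3/81 dx = -2500000/6561;  ∫_0^5/3 40000*x^2/729 dx = 5000000/59049.
  Sum: 20000000/137781 − 10000000/19683 + 13000000/19683 − 2500000/6561 + 5000000/59049 = 500000/413343.
∫_0^5/3 u² dx = 3125000/11160261, so ||u||_L² = 1250*sqrt(42)/15309.
∫_0^5/3 (u')² dx = 500000/413343, so ||u'||_L² = 500*sqrt(14)/1701.
Ratio ||u||_L² / ||u'||_L² = 5*sqrt(3)/18.
Sharp Poincaré constant on H^1_0(0, 5/3) is C_P = L/π = 5/(3*π), achieved by sin(3*π/5·x).
A polynomial bump cannot attain the sharp Poincaré constant (only the first sine eigenfunction does), so the ratio is strictly less than C_P, consistent with ||u||_L² ≤ C_P ||u'||_L².


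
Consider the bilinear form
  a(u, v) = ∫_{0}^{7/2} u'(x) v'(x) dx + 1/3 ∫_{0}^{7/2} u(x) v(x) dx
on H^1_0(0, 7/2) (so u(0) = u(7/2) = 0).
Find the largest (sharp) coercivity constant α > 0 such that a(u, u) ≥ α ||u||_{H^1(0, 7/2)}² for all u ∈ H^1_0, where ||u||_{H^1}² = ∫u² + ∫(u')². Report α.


α = (49 + 12*π^2)/(3*(4*π^2 + 49))

Coercivity of a(·,·) on H^1_0(0, 7/2) means a(u, u) ≥ α ||u||_{H^1}² for every u ∈ H^1_0.
The interval has length L = 7/2, and Poincaré/coercivity depend only on L. Here a(u, u) = ∫(u')² + (1/3)·∫u².
Here 0 < c = 1/3 < 1. The condition a(u,u) ≥ α||u||_{H^1}² reads (1−α)∫(u')² ≥ (α−c)∫u². Any admissible α is ≤ 1 (rapidly oscillating u have ∫u²/∫(u')² → 0), and α = 1 would force 0 ≥ (1−c)∫u², impossible since c < 1; so 1−α > 0. By the sharp Poincaré inequality on H^1_0 of an interval of length L, ∫(u')² ≥ (π/L)²∫u² with equality for the first sine mode sin(π(x−x₀)/L) (x₀ the left endpoint), so the inequality holds for all u iff (1−α)(π/L)² ≥ α − c, i.e. α ≤ ((π/L)² + c)/((π/L)² + 1) = (1 + c(L/π)²)/(1 + (L/π)²). With (π/L)² = 4*π^2/49 and c = 1/3, the largest admissible constant is α = ((π/L)² + c)/((π/L)² + 1).
Simplifying, α = (49 + 12*π^2)/(3*(4*π^2 + 49)).


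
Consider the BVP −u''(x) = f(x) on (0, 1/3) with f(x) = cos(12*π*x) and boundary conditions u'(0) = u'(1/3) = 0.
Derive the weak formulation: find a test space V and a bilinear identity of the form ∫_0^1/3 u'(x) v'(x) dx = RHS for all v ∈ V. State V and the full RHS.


V = H^1(0, 1/3) (no boundary constraint on v; u is determined up to an additive constant); weak form: ∫_0^1/3 u'v' dx = ∫_0^1/3 (cos(12*π*x)) v dx for all v ∈ V.

Multiply both sides by a test function v and integrate from 0 to 1/3:
  ∫_0^1/3 −u''(x) v(x) dx = ∫_0^1/3 f(x) v(x) dx.
Integrate the LHS by parts once:
  ∫_0^1/3 −u'' v dx = −[u'(x) v(x)]_0^1/3 + ∫_0^1/3 u'(x) v'(x) dx.
Thus ∫_0^1/3 u'(x) v'(x) dx = ∫_0^1/3 f(x) v(x) dx + [u'(x) v(x)]_0^1/3.
Choose V so that boundary terms are either known or forced to vanish.
u has homogeneous Neumann: u'(0) = u'(1/3) = 0. So [u' v]_0^1/3 = 0·v(1/3) − 0·v(0) = 0 for any v; take V = H^1(0, 1/3).
Weak formulation: find u (satisfying any essential BC) such that ∫_0^1/3 u'(x) v'(x) dx = ∫_0^1/3 f v dx for all v ∈ V (homogeneous Neumann, so boundary terms vanish).
Substituting f(x) = cos(12*π*x), the right-hand side is ∫_0^1/3 (cos(12*π*x)) v dx.
Compatibility check (pure Neumann): taking v ≡ 1 ∈ V gives 0 = ∫_0^1/3 f dx + (0) − (0), i.e. ∫_0^1/3 f dx must equal u'(0) − u'(1/3) = 0. Indeed ∫_0^1/3 (cos(12*π*x)) dx = 0, so the data are compatible. The solution is then unique only up to an additive constant (fix it e.g. by requiring ∫_0^1/3 u dx = 0).


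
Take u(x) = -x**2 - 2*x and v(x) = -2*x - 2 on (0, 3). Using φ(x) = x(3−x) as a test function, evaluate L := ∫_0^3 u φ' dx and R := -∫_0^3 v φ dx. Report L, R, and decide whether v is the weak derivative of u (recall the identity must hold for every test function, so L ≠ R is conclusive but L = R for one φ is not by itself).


LHS = 45/2, RHS = 45/2. Yes, v = u' weakly.

u(x) = -x**2 - 2*x, classical derivative u'(x) = -2*x - 2.
φ(x) = x(3−x), so φ'(x) = 3 - 2*x.
Note φ(0) = φ(3) = 0, so the boundary term u·φ vanishes.
LHS = ∫_0^3 u(x) φ'(x) dx = ∫_0^3 (2*x^3 + x^2 - 6*x) dx. Term by term:
  ∫_0^3 2*x^3 dx = 81/2;  ∫_0^3 x^2 dx = 9;  ∫_0^3 -6*x dx = -27.
Sum: 81/2 + 9 − 27 = 45/2.
So LHS = 45/2.
∫_0^3 v(x) φ(x) dx = ∫_0^3 (2*x^3 - 4*x^2 - 6*x) dx. Term by term:
  ∫_0^3 2*x^3 dx = 81/2;  ∫_0^3 -4*x^2 dx = -36;  ∫_0^3 -6*x dx = -27.
Sum: 81/2 − 36 − 27 = -45/2.
So RHS = -∫_0^3 v(x) φ(x) dx = 45/2.
LHS = RHS, so the identity holds for this test φ.
Moreover u is smooth here and v(x) = u'(x) = -2*x - 2 pointwise, so the identity holds for every test function. Hence v is the weak derivative of u.


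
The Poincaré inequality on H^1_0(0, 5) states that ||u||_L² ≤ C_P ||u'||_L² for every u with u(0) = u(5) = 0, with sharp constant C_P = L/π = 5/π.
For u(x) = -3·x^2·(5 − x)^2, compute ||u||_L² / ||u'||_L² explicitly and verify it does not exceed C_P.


||u||_L² / ||u'||_L² = 5*sqrt(3)/6 < C_P = 5/π.

u(x) = -3·x^2·(5 − x)^2, so u'(x) = 6*x*(x*(5 - x) - (x - 5)^2).
u(x) = -3·x^2·(5 − x)^2 vanishes at x = 0 and x = 5, so u ∈ H^1_0(0, 5). Differentiate via the product rule and integrate the resulting polynomials term by term.
  ∫_0^5 u² dx = ∫_0^5 (9*x^8 - 180*x^7 + 1350*x^6 - 4500*x^5 + 5625*x^4) dx. Term by term:
    ∫_0^5 9*x^8 dx = 1953125;  ∫_0^5 -180*x^7 dx = -17578125/2;  ∫_0^5 1350*x^6 dx = 105468750/7;
    ∫_0^5 -4500*x^5 dx = -11718750;  ∫_0^5 5625*x^4 dx = 3515625.
  Sum: 1953125 − 17578125/2 + 105468750/7 − 11718750 + 3515625 = 390625/14.
  ∫_0^5 (u')² dx = ∫_0^5 (144*x^6 - 2160*x^5 + 11700*x^4 - 27000*x^3 + 22500*x^2) dx. Term by term:
    ∫_0^5 144*x^6 dx = 11250000/7;  ∫_0^5 -2160*x^5 dx = -5625000;  ∫_0^5 11700*x^4 dx = 7312500;
    ∫_0^5 -27000*x^3 dx = -4218750;  ∫_0^5 22500*x^2 dx = 937500.
  Sum: 11250000/7 − 5625000 + 7312500 − 4218750 + 937500 = 93750/7.
∫_0^5 u² dx = 390625/14, so ||u||_L² = 625*sqrt(14)/14.
∫_0^5 (u')² dx = 93750/7, so ||u'||_L² = 125*sqrt(42)/7.
Ratio ||u||_L² / ||u'||_L² = 5*sqrt(3)/6.
Sharp Poincaré constant on H^1_0(0, 5) is C_P = L/π = 5/π, achieved by sin(π/5·x).
A polynomial bump cannot attain the sharp Poincaré constant (only the first sine eigenfunction does), so the ratio is strictly less than C_P, consistent with ||u||_L² ≤ C_P ||u'||_L².


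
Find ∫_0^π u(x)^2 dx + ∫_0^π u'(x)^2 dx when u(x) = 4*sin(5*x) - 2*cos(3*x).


||u||_{H^1(0,π)}^2 = 228*π

u'(x) = 6*sin(3*x) + 20*cos(5*x).
Expand u² and (u')² and integrate term by term on (0, π), using: for integers n ≥ 1, ∫_0^π sin²(nx) dx = ∫_0^π cos²(nx) dx = π/2; for n ≠ n', ∫_0^π sin(nx)sin(n'x) dx = ∫_0^π cos(nx)cos(n'x) dx = 0; and by product-to-sum, ∫_0^π sin(nx)cos(n'x) dx = ½∫_0^π [sin((n+n')x) + sin((n−n')x)] dx, which is 0 when n+n' is even and 2n/(n²−n'²) when n+n' is odd (it need not vanish on (0, π)).
  u² squared terms: (-2)²·∫cos(3x)² dx = 4·π/2 = 2*π;  (4)²·∫sin(5x)² dx = 16·π/2 = 8*π.
  u² cross terms: 2·(-2)·(4)·∫cos(3x)·sin(5x) dx = -16·(0) = 0.
  So ∫_0^π u² dx = 2*π + 8*π + 0 = 10*π.
  (u')² squared terms: (6)²·∫sin(3x)² dx = 36·π/2 = 18*π;  (20)²·∫cos(5x)² dx = 400·π/2 = 200*π.
  (u')² cross terms: 2·(6)·(20)·∫sin(3x)·cos(5x) dx = 240·(0) = 0.
  So ∫_0^π (u')² dx = 18*π + 200*π + 0 = 218*π.
||u||_{H^1}^2 = (10*π) + (218*π) = 228*π.


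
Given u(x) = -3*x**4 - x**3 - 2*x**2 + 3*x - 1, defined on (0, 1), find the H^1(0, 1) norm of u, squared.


||u||_{H^1}^2 = 16721/420

The H^1 norm (squared) on an interval (0, L) is
  ||u||_{H^1}^2 = ∫_0^L u(x)^2 dx + ∫_0^L u'(x)^2 dx.
Compute u'(x) = -12*x**3 - 3*x**2 - 4*x + 3.
Then u(x)^2 = 9*x**8 + 6*x**7 + 13*x**6 - 14*x**5 + 4*x**4 - 10*x**3 + 13*x**2 - 6*x + 1 and u'(x)^2 = 144*x**6 + 72*x**5 + 105*x**4 - 48*x**3 - 2*x**2 - 24*x + 9.
Integrate each monomial from 0 to 1 using ∫_0^1 c·x^n dx = c·1^(n+1)/(n+1):
  ∫_0^1 u(x)^2 dx = ∫_0^1 (9*x^8 + 6*x^7 + 13*x^6 - 14*x^5 + 4*x^4 - 10*x^3 + 13*x^2 - 6*x + 1) dx. Term by term:
    ∫_0^1 9*x^8 dx = 1;  ∫_0^1 6*x^7 dx = 3/4;  ∫_0^1 13*x^6 dx = 13/7;
    ∫_0^1 -14*x^5 dx = -7/3;  ∫_0^1 4*x^4 dx = 4/5;  ∫_0^1 -10*x^3 dx = -5/2;
    ∫_0^1 13*x^2 dx = 13/3;  ∫_0^1 -6*x dx = -3;  ∫_0^1 1 dx = 1.
  Sum: 1 + 3/4 + 13/7 − 7/3 + 4/5 − 5/2 + 13/3 − 3 + 1 = 267/140.
  ∫_0^1 u'(x)^2 dx = ∫_0^1 (144*x^6 + 72*x^5 + 105*x^4 - 48*x^3 - 2*x^2 - 24*x + 9) dx. Term by term:
    ∫_0^1 144*x^6 dx = 144/7;  ∫_0^1 72*x^5 dx = 12;  ∫_0^1 105*x^4 dx = 21;
    ∫_0^1 -48*x^3 dx = -12;  ∫_0^1 -2*x^2 dx = -2/3;  ∫_0^1 -24*x dx = -12;
    ∫_0^1 9 dx = 9.
  Sum: 144/7 + 12 + 21 − 12 − 2/3 − 12 + 9 = 796/21.
Adding: ||u||_{H^1}^2 = 267/140 + 796/21 = 16721/420.


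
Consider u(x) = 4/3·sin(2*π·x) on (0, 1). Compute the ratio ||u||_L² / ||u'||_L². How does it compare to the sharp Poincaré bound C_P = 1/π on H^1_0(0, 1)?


||u||_L² / ||u'||_L² = 1/(2*π) < C_P = 1/π.

u(x) = 4/3·sin(2*π·x), so u'(x) = 8*π*cos(2*π*x)/3.
Writing u(x) = A·sin(kπx/L) with A = 4/3 and k = 2, use ∫_0^L sin²(kπx/L) dx = L/2 and ∫_0^L cos²(kπx/L) dx = L/2.
u² = 16/9·sin²(2*π·x) and (u')² = 64*π^2/9·cos²(2*π·x), and each of sin², cos² integrates to L/2 = 1/2 over (0, 1).
∫_0^1 u² dx = 8/9, so ||u||_L² = 2*sqrt(2)/3.
∫_0^1 (u')² dx = 32*π^2/9, so ||u'||_L² = 4*sqrt(2)*π/3.
Ratio ||u||_L² / ||u'||_L² = 1/(2*π).
Sharp Poincaré constant on H^1_0(0, 1) is C_P = L/π = 1/π, achieved by sin(π·x).
This is the k = 2 harmonic; the ratio L/(kπ) is strictly less than C_P = L/π, consistent with the sharp inequality ||u||_L² ≤ C_P ||u'||_L².


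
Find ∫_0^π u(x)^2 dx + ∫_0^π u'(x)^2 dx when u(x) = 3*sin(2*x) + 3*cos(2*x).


||u||_{H^1(0,π)}^2 = 45*π

u'(x) = -6*sin(2*x) + 6*cos(2*x).
Expand u² and (u')² and integrate term by term on (0, π), using: for integers n ≥ 1, ∫_0^π sin²(nx) dx = ∫_0^π cos²(nx) dx = π/2; for n ≠ n', ∫_0^π sin(nx)sin(n'x) dx = ∫_0^π cos(nx)cos(n'x) dx = 0; and by product-to-sum, ∫_0^π sin(nx)cos(n'x) dx = ½∫_0^π [sin((n+n')x) + sin((n−n')x)] dx, which is 0 when n+n' is even and 2n/(n²−n'²) when n+n' is odd (it need not vanish on (0, π)).
  u² squared terms: (3)²·∫cos(2x)² dx = 9·π/2 = 9*π/2;  (3)²·∫sin(2x)² dx = 9·π/2 = 9*π/2.
  u² cross terms: 2·(3)·(3)·∫cos(2x)·sin(2x) dx = 18·(0) = 0.
  So ∫_0^π u² dx = 9*π/2 + 9*π/2 + 0 = 9*π.
  (u')² squared terms: (-6)²·∫sin(2x)² dx = 36·π/2 = 18*π;  (6)²·∫cos(2x)² dx = 36·π/2 = 18*π.
  (u')² cross terms: 2·(-6)·(6)·∫sin(2x)·cos(2x) dx = -72·(0) = 0.
  So ∫_0^π (u')² dx = 18*π + 18*π + 0 = 36*π.
||u||_{H^1}^2 = (9*π) + (36*π) = 45*π.


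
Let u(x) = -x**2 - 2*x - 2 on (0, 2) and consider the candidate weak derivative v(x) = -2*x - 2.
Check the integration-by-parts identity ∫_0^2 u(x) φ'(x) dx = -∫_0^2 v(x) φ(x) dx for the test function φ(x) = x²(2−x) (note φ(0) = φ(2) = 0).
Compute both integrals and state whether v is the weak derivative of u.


LHS = 88/15, RHS = 88/15. Yes, v = u' weakly.

u(x) = -x**2 - 2*x - 2, classical derivative u'(x) = -2*x - 2.
φ(x) = x²(2−x), so φ'(x) = x*(4 - 3*x).
Note φ(0) = φ(2) = 0, so the boundary term u·φ vanishes.
LHS = ∫_0^2 u(x) φ'(x) dx = ∫_0^2 (3*x^4 + 2*x^3 - 2*x^2 - 8*x) dx. Term by term:
  ∫_0^2 3*x^4 dx = 96/5;  ∫_0^2 2*x^3 dx = 8;  ∫_0^2 -2*x^2 dx = -16/3;
  ∫_0^2 -8*x dx = -16.
Sum: 96/5 + 8 − 16/3 − 16 = 88/15.
So LHS = 88/15.
∫_0^2 v(x) φ(x) dx = ∫_0^2 (2*x^4 - 2*x^3 - 4*x^2) dx. Term by term:
  ∫_0^2 2*x^4 dx = 64/5;  ∫_0^2 -2*x^3 dx = -8;  ∫_0^2 -4*x^2 dx = -32/3.
Sum: 64/5 − 8 − 32/3 = -88/15.
So RHS = -∫_0^2 v(x) φ(x) dx = 88/15.
LHS = RHS, so the identity holds for this test φ.
Moreover u is smooth here and v(x) = u'(x) = -2*x - 2 pointwise, so the identity holds for every test function. Hence v is the weak derivative of u.


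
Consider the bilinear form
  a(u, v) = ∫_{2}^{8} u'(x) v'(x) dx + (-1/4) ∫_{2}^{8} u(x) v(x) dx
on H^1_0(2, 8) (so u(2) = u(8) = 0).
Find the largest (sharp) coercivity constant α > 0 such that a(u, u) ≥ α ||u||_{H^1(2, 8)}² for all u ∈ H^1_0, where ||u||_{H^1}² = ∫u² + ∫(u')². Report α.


α = (-9 + π^2)/(π^2 + 36)

Coercivity of a(·,·) on H^1_0(2, 8) means a(u, u) ≥ α ||u||_{H^1}² for every u ∈ H^1_0.
The interval has length L = 6, and Poincaré/coercivity depend only on L. Here a(u, u) = ∫(u')² + (-1/4)·∫u².
Here c = -1/4 < 0 with |c| < (π/L)² = π^2/36, so coercivity still holds. The condition a(u,u) ≥ α||u||_{H^1}² reads (1−α)∫(u')² ≥ (α−c)∫u². Any admissible α is ≤ 1 (rapidly oscillating u have ∫u²/∫(u')² → 0), and α = 1 would force 0 ≥ (1−c)∫u², impossible since c < 1; so 1−α > 0. By the sharp Poincaré inequality on H^1_0 of an interval of length L, ∫(u')² ≥ (π/L)²∫u² with equality for the first sine mode sin(π(x−x₀)/L) (x₀ the left endpoint), so the inequality holds for all u iff (1−α)(π/L)² ≥ α − c, i.e. α ≤ ((π/L)² + c)/((π/L)² + 1) = (1 + c(L/π)²)/(1 + (L/π)²). (Direct route, valid since c ≤ 0: Poincaré gives c∫u² ≥ c(L/π)²∫(u')², so a(u,u) ≥ (1 + c(L/π)²)∫(u')², while ||u||_{H^1}² ≤ (1 + (L/π)²)∫(u')²; dividing yields the same α.) With (π/L)² = π^2/36 and c = -1/4, the largest admissible constant is α = ((π/L)² + c)/((π/L)² + 1).
Simplifying, α = (-9 + π^2)/(π^2 + 36).
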